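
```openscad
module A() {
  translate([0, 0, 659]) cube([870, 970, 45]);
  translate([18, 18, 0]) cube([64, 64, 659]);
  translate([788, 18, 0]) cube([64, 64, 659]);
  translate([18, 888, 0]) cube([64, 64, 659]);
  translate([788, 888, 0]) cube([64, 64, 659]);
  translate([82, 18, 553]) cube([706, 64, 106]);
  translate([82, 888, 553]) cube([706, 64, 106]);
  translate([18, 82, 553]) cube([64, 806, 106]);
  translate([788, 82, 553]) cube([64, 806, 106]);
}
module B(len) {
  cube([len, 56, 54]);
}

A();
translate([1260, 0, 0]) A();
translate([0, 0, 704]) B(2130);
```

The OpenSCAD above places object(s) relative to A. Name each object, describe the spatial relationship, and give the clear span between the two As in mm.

A is a table. B is a beam. A beam spans the tops of two tables. The clear span between the two tables is 390 mm.

Second table starts at x = 1260; first ends at x = 870; clear span = 1260 − 870 = 390 mm.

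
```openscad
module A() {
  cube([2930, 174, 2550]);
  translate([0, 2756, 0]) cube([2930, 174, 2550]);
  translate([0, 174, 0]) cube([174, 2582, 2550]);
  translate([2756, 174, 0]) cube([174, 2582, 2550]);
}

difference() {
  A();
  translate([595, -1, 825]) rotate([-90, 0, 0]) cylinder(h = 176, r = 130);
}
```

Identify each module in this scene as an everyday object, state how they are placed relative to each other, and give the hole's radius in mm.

A is a house frame. The house frame has a circular hole through its front wall. The hole's radius is 130 mm.

The subtracted cylinder has r = 130 mm.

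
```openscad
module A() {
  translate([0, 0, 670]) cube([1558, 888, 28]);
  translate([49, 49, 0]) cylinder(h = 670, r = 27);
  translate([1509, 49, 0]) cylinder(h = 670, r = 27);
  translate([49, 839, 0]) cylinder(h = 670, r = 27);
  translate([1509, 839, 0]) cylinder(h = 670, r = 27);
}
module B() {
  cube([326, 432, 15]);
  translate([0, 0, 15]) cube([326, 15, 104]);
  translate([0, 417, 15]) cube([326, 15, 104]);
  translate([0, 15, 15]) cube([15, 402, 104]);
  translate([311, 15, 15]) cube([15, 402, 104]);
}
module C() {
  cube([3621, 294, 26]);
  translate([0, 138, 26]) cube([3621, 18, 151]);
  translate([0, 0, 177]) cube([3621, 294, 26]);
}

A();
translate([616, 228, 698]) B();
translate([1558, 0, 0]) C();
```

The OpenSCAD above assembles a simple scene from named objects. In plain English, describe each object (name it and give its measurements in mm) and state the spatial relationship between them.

A is a table: top 1558 mm (x) × 888 mm (y), 28 mm thick, upper face at z = 698 mm, on four round legs of 54 mm diameter, each leg's bounding box inset 22 mm from the nearest pair of top edges, running from z = 0 to the bottom of the top.

B is an open storage box with external size 326×432×119 mm and wall thickness 15 mm (the base is also 15 mm thick). The base covers the whole footprint; the four walls stand on the base, with the y-facing walls full-width and the x-facing walls fitting between their inner faces.

C is an I-beam lying along x, 3621 mm long. Overall section height 203 mm. Two flanges 294 mm wide (y) and 26 mm thick, one on the floor and one at the top; a web 18 mm thick runs between them, centred on the flange width.

The open box is on top of the table, centred. The I-beam is against the table's +x side, with their −y faces flush.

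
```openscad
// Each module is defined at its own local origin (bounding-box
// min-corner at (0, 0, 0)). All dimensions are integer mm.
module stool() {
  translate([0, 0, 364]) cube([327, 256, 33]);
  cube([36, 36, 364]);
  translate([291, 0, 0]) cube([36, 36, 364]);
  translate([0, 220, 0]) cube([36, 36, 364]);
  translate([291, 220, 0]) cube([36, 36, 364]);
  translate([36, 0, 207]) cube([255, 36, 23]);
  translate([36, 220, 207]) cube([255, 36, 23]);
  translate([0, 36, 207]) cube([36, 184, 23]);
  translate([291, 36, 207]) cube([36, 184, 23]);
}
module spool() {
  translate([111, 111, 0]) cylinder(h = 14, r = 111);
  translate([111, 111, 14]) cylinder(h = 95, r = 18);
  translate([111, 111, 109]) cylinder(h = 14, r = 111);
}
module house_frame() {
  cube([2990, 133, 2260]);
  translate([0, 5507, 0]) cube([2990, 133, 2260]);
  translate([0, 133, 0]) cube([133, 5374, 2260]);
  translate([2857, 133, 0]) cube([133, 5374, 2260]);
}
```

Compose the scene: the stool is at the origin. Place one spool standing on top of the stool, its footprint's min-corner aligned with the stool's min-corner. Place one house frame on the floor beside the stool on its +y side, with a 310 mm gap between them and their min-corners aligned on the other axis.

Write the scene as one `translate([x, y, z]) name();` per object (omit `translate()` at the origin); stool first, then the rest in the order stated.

stool();
translate([0, 0, 397]) spool();
translate([0, 566, 0]) house_frame();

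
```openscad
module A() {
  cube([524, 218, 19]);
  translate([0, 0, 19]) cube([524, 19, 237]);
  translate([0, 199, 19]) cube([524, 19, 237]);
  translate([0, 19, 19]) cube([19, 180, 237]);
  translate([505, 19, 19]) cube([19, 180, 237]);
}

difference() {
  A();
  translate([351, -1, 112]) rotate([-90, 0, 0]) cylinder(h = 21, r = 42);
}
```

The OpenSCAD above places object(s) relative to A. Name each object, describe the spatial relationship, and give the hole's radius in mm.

A is an open box. The open box has a circular hole through its front wall. The hole's radius is 42 mm.

The subtracted cylinder has r = 42 mm.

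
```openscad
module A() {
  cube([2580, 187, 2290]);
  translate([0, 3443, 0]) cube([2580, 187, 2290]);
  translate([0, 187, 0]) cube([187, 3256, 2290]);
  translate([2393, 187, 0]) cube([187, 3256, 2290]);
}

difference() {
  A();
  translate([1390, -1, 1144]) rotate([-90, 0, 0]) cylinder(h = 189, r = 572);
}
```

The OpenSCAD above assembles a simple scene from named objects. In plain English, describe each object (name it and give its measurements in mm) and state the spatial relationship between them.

A is the wall frame of a small rectangular building: four walls, each 2290 mm tall and 187 mm thick, enclosing a footprint 2580 mm (x) by 3630 mm (y) outside-to-outside, with no floor or roof. The front and back walls (the −y and +y sides) span the full width; the two side walls fit between them.

The house frame has a circular hole of radius 572 mm through its front wall, centred at (x = 1390, z = 1144).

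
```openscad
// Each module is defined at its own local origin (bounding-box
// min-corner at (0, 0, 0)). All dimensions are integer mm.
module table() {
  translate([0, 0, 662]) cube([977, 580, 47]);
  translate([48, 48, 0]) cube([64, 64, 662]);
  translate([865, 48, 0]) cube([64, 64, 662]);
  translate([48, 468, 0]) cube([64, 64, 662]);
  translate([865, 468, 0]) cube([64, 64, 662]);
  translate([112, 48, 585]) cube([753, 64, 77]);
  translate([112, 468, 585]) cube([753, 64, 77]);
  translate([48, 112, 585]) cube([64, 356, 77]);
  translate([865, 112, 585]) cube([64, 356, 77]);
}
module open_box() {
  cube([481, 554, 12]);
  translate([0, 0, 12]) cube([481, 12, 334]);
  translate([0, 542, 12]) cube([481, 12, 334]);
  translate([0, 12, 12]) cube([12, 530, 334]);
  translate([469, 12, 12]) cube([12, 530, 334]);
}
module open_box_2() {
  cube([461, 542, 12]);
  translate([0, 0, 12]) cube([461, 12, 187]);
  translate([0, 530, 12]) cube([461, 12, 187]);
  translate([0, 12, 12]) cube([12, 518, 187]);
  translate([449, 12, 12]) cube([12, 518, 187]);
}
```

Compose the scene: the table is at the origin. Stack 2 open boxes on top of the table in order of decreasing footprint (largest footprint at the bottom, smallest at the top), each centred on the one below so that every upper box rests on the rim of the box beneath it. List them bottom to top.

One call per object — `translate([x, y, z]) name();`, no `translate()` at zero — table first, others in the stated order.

table();
translate([248, 13, 709]) open_box();
translate([258, 19, 1055]) open_box_2();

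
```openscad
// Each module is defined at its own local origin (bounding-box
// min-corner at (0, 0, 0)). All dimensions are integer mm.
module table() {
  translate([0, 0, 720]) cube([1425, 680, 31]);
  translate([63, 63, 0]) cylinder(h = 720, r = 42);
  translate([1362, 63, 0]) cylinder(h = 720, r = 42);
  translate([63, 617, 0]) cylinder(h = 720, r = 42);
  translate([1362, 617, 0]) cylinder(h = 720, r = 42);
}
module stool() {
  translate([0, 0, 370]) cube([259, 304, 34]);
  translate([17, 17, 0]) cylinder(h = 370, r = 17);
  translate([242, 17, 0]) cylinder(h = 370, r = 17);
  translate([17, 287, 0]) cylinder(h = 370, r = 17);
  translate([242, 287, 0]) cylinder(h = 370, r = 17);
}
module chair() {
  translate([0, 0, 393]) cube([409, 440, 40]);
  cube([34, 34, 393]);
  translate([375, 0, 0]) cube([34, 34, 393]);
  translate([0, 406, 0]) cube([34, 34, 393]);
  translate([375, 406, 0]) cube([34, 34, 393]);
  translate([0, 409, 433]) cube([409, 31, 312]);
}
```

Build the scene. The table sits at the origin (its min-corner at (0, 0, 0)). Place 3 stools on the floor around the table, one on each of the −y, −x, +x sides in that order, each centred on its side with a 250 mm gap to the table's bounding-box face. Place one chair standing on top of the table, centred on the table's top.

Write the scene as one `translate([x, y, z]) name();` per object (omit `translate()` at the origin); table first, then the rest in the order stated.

table();
translate([583, -554, 0]) stool();
translate([-509, 188, 0]) stool();
translate([1675, 188, 0]) stool();
translate([508, 120, 751]) chair();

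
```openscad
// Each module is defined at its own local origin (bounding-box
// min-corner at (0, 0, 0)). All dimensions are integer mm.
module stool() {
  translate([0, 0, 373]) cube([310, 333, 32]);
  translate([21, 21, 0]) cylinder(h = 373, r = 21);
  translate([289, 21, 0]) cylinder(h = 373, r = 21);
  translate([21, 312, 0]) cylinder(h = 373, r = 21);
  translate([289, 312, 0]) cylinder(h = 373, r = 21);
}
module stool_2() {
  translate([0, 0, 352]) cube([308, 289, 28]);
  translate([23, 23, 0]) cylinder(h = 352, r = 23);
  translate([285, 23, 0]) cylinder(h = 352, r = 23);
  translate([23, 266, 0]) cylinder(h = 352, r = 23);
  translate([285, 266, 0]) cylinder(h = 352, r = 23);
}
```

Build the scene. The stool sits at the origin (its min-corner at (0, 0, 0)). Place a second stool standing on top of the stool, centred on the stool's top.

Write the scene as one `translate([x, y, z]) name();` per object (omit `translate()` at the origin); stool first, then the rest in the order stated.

stool();
translate([1, 22, 405]) stool_2();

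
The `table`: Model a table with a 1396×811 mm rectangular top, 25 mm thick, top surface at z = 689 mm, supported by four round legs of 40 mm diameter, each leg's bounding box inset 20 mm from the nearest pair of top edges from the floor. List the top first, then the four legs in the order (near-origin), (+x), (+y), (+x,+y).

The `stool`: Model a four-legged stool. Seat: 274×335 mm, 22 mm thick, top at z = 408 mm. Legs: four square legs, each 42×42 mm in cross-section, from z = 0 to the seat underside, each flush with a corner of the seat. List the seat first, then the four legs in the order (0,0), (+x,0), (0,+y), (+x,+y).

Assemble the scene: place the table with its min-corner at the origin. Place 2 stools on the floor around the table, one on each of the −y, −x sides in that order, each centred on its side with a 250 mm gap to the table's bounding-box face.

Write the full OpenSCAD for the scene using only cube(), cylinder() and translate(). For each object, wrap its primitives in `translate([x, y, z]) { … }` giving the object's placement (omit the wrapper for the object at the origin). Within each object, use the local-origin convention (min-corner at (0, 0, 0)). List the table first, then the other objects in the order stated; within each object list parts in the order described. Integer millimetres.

translate([0, 0, 664]) cube([1396, 811, 25]);
translate([40, 40, 0]) cylinder(h = 664, r = 20);
translate([1356, 40, 0]) cylinder(h = 664, r = 20);
translate([40, 771, 0]) cylinder(h = 664, r = 20);
translate([1356, 771, 0]) cylinder(h = 664, r = 20);
translate([561, -585, 0]) {
  translate([0, 0, 386]) cube([274, 335, 22]);
  cube([42, 42, 386]);
  translate([232, 0, 0]) cube([42, 42, 386]);
  translate([0, 293, 0]) cube([42, 42, 386]);
  translate([232, 293, 0]) cube([42, 42, 386]);
}
translate([-524, 238, 0]) {
  translate([0, 0, 386]) cube([274, 335, 22]);
  cube([42, 42, 386]);
  translate([232, 0, 0]) cube([42, 42, 386]);
  translate([0, 293, 0]) cube([42, 42, 386]);
  translate([232, 293, 0]) cube([42, 42, 386]);
}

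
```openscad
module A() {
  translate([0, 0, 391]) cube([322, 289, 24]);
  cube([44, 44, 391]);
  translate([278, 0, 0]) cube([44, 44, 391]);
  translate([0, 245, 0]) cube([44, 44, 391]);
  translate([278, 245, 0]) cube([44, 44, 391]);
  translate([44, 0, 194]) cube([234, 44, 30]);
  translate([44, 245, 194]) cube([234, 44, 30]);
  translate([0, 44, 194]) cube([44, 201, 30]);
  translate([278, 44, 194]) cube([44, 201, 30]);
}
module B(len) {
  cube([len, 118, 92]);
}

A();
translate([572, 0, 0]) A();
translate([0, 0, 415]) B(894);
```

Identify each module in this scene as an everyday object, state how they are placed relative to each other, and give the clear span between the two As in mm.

Second stool starts at x = 572; first ends at x = 322; clear span = 572 − 322 = 250 mm.

A is a stool. B is a beam. A beam spans the tops of two stools. The clear span between the two stools is 250 mm.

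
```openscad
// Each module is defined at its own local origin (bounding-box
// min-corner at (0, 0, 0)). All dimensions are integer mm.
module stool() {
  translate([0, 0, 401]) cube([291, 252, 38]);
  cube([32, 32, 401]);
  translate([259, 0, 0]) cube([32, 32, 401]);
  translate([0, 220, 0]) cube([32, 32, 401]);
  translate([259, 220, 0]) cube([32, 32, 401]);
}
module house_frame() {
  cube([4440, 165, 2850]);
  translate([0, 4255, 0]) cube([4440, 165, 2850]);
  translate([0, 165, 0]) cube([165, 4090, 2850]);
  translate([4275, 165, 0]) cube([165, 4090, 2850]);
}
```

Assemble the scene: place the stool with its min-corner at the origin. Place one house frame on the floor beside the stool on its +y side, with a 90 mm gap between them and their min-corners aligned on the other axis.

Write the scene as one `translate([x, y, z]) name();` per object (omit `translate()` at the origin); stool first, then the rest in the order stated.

stool();
translate([0, 342, 0]) house_frame();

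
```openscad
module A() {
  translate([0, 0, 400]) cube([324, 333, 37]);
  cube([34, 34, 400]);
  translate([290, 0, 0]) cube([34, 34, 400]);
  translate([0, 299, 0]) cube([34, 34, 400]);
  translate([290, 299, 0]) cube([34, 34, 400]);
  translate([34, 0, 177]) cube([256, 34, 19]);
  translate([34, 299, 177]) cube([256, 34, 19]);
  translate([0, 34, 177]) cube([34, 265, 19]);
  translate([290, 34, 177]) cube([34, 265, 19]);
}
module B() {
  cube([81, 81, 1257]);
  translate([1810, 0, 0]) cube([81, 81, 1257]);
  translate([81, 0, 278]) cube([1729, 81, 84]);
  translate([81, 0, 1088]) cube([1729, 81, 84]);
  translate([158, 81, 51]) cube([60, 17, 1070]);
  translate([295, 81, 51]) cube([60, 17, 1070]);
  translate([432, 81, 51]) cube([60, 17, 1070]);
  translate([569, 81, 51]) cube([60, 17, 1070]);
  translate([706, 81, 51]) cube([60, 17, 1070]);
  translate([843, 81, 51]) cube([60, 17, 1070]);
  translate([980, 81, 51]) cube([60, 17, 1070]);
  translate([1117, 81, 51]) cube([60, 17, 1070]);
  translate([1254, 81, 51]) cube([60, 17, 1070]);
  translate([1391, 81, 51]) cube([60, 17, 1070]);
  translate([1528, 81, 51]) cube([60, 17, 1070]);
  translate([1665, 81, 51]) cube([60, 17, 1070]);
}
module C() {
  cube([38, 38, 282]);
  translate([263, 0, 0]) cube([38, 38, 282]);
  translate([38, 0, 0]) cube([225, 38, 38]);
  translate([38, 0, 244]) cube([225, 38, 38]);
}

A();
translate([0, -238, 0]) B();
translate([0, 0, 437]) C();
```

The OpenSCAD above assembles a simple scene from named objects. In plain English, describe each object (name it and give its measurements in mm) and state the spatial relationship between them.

A is a four-legged stool. The seat is a 324×333×37 mm slab whose top surface is at z = 437 mm; four square legs, each 34×34 mm in cross-section, run from the floor (z = 0) to the underside of the seat, each flush with a corner of the seat. Four stretchers, 34 mm wide and 19 mm tall, connect adjacent legs with their undersides at z = 177 mm, each running between the inner faces of the legs it joins and aligned with the legs' outer faces on the other axis.

B is a fence section. Two 81×81 mm posts, 1257 mm tall, stand on the floor with a clear span of 1729 mm between their inner faces. Two horizontal rails of 81×84 mm section span the gap between the posts with their undersides at z = 278 mm and z = 1088 mm, flush with the posts' −y face. 12 pickets, each 60 mm wide, 17 mm thick and 1070 mm tall, are fixed to the +y face of the rails with their bottoms at z = 51 mm, evenly spaced across the span with equal gaps (rounded down to the nearest mm) at the −x end and between each pair — any rounding remainder accumulates at the +x end.

C is a rectangular picture frame lying in the x–z plane (depth along y). The opening is 225 mm wide (x) by 206 mm tall (z), surrounded by a border 38 mm wide on all four sides. The frame is 38 mm deep and is made of two full-height vertical stiles with two horizontal rails fitted between them.

The fence section is on the floor beside the stool on its −y side. The picture frame is on top of the stool.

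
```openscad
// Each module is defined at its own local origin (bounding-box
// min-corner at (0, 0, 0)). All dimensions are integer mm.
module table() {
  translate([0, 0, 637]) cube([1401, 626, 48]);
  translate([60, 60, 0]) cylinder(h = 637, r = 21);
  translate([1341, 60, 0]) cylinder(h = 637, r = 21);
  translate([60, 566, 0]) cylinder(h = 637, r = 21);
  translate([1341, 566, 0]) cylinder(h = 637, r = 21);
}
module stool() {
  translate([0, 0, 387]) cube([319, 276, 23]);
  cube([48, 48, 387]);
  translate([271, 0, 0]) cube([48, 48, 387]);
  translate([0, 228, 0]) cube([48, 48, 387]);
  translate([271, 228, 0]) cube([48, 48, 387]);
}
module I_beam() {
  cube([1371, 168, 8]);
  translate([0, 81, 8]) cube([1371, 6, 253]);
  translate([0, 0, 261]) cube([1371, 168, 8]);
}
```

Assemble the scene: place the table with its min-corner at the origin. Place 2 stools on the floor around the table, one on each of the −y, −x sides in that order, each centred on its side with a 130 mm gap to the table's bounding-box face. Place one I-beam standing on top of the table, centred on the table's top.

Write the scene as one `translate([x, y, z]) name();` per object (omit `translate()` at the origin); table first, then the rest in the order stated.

table();
translate([541, -406, 0]) stool();
translate([-449, 175, 0]) stool();
translate([15, 229, 685]) I_beam();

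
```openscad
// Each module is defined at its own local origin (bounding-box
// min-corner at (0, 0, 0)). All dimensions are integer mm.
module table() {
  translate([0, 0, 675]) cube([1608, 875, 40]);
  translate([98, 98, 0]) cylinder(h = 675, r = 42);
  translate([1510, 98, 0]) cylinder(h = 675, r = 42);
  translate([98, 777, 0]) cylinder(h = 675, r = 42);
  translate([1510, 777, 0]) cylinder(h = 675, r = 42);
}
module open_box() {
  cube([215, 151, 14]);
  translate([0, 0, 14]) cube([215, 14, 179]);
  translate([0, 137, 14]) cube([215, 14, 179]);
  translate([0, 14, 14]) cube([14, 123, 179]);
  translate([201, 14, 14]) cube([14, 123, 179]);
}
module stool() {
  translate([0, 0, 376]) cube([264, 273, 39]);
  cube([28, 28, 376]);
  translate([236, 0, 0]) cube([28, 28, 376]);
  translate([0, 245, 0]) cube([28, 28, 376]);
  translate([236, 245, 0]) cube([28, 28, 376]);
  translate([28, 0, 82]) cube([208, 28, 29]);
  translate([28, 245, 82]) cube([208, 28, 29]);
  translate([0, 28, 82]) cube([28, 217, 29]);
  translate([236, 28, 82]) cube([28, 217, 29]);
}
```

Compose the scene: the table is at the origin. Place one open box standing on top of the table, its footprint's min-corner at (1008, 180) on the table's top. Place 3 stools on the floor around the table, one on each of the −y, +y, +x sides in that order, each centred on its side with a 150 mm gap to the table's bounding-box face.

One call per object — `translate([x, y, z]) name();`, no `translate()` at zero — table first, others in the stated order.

table();
translate([1008, 180, 715]) open_box();
translate([672, -423, 0]) stool();
translate([672, 1025, 0]) stool();
translate([1758, 301, 0]) stool();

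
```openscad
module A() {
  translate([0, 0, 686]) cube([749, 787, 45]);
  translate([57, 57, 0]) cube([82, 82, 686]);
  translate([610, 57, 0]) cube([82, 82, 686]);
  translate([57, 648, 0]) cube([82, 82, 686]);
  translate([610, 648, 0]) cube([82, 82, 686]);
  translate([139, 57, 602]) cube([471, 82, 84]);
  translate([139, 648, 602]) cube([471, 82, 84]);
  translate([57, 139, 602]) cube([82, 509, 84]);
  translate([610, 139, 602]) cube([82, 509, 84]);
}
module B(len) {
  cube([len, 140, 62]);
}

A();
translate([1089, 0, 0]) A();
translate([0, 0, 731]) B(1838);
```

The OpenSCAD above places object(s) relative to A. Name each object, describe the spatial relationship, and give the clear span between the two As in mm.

A is a table. B is a beam. A beam spans the tops of two tables. The clear span between the two tables is 340 mm.

Second table starts at x = 1089; first ends at x = 749; clear span = 1089 − 749 = 340 mm.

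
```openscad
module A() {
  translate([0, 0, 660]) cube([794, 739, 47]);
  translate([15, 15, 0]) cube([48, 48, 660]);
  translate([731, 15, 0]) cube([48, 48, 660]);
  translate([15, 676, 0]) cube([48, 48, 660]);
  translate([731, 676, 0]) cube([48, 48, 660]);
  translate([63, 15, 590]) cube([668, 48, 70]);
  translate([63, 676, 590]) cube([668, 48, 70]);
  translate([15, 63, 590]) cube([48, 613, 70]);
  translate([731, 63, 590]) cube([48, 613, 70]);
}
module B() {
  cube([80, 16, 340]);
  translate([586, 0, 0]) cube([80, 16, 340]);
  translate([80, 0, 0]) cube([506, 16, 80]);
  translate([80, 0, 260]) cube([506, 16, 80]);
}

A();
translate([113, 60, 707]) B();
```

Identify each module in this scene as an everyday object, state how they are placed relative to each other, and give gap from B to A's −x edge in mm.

The picture frame's min-x is at 113; the table's min-x is 0; gap = 113 mm.

A is a table. B is a picture frame. The picture frame is on top of the table. The gap from the picture frame to the table's −x edge is 113 mm.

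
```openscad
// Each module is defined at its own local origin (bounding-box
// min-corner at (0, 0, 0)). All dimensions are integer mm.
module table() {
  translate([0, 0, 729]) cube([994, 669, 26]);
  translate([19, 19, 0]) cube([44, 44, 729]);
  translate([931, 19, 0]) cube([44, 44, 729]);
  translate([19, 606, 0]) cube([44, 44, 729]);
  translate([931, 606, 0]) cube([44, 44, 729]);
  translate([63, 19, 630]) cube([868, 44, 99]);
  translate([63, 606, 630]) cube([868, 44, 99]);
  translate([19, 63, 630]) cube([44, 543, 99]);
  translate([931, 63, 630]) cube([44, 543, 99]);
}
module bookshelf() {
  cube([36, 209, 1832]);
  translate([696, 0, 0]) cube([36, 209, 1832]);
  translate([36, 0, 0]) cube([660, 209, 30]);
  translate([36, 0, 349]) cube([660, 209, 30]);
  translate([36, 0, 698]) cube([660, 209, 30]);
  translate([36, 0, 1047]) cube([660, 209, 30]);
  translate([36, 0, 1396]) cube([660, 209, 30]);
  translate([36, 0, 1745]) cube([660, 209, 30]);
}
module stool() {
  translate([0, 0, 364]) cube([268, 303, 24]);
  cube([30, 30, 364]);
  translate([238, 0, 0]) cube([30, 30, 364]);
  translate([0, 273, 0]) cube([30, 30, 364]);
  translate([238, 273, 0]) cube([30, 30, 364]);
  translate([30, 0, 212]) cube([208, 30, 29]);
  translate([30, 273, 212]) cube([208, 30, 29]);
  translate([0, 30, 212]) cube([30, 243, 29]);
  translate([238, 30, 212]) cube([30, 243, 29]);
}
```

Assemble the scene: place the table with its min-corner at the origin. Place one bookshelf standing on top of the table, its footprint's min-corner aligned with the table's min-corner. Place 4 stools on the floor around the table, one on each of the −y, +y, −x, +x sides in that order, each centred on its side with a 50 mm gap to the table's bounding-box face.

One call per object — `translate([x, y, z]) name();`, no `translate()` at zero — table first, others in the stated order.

table();
translate([0, 0, 755]) bookshelf();
translate([363, -353, 0]) stool();
translate([363, 719, 0]) stool();
translate([-318, 183, 0]) stool();
translate([1044, 183, 0]) stool();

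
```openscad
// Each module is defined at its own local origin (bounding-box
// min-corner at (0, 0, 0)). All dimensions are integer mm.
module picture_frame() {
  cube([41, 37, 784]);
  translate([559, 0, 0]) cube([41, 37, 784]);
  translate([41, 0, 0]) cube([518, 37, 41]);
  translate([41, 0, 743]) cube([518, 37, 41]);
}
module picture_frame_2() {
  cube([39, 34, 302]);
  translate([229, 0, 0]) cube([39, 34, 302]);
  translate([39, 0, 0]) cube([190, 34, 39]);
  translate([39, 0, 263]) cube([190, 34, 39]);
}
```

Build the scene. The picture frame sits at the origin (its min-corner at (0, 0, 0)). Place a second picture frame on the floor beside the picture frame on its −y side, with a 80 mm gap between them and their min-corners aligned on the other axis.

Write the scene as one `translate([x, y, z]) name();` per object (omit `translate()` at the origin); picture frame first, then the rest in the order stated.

picture_frame();
translate([0, -114, 0]) picture_frame_2();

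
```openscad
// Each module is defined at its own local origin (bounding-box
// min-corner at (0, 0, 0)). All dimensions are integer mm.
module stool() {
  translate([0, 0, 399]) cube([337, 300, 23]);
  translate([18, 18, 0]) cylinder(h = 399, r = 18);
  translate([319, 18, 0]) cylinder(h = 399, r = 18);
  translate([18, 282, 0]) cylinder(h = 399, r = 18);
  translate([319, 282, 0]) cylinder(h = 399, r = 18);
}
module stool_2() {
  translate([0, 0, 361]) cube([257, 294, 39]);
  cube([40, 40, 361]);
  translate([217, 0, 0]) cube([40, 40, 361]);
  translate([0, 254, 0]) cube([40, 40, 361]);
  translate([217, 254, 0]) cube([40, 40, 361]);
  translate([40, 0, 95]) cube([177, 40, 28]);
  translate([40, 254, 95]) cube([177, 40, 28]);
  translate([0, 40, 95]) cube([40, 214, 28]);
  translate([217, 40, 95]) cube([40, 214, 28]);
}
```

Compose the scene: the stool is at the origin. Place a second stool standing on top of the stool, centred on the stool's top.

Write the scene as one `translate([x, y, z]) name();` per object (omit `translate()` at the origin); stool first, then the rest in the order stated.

stool();
translate([40, 3, 422]) stool_2();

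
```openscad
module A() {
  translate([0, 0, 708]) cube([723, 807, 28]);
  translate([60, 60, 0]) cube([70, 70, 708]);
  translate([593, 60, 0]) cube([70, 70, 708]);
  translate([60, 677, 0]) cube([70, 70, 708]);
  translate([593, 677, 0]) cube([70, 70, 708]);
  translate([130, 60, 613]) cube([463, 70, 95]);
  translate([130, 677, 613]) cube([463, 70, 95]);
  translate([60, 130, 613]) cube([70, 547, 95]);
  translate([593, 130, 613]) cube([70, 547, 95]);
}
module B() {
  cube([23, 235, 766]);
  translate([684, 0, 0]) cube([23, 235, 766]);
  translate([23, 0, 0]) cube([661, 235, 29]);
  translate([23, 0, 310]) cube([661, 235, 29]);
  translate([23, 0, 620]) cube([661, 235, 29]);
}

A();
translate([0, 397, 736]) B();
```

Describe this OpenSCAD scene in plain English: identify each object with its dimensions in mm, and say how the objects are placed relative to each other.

A is a rectangular dining table. The top is 723×807×28 mm with its upper surface at z = 736 mm. It stands on four 70×70 mm square legs, each inset 60 mm from the nearest pair of top edges, running from the floor to the underside of the top. Four apron rails, 70 mm thick and 95 mm tall, run between adjacent legs with their top edges flush with the underside of the top and their outer faces flush with the legs' outer faces.

B is a bookshelf 707 mm wide overall, 235 mm deep and 766 mm tall. The two sides are 23 mm thick vertical panels. 3 horizontal shelves of 29 mm thickness span between the inner faces of the sides; the lowest shelf sits on the floor and shelves are stacked with a clear vertical gap of 281 mm between each pair.

The bookshelf is on top of the table.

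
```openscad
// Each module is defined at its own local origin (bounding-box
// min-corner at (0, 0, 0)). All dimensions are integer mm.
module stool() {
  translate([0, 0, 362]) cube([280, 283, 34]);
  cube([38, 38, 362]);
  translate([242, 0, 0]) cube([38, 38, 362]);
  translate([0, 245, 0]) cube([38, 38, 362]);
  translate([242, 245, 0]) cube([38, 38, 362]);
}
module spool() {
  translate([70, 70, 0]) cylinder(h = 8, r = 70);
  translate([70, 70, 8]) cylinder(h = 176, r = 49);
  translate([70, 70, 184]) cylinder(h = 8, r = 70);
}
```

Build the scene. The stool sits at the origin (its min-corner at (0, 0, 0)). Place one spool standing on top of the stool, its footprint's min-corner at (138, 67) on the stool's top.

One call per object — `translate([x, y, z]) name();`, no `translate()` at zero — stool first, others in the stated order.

stool();
translate([138, 67, 396]) spool();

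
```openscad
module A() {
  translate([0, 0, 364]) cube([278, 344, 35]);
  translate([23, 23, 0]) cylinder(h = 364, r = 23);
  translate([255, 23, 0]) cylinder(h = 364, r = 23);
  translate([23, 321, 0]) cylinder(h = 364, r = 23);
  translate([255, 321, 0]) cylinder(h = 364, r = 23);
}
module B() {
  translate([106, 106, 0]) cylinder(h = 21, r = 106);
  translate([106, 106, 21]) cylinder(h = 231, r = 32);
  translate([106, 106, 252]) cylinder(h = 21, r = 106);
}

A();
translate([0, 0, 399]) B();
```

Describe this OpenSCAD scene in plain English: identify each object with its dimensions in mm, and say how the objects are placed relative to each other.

A is a simple wooden stool: a rectangular seat 278 mm (x) by 344 mm (y), 35 mm thick, top face at z = 399 mm, on four round legs, each 46 mm in diameter. The legs rest on z = 0, each leg's axis is inset half a diameter from the nearest pair of seat edges (so the leg's bounding box is flush with the corner).

B is a spool: two coaxial disc flanges of radius 106 mm and thickness 21 mm, joined by a core cylinder of radius 32 mm and height 231 mm. The lower flange rests on z = 0 and the three cylinders share a vertical axis.

The spool is on top of the stool.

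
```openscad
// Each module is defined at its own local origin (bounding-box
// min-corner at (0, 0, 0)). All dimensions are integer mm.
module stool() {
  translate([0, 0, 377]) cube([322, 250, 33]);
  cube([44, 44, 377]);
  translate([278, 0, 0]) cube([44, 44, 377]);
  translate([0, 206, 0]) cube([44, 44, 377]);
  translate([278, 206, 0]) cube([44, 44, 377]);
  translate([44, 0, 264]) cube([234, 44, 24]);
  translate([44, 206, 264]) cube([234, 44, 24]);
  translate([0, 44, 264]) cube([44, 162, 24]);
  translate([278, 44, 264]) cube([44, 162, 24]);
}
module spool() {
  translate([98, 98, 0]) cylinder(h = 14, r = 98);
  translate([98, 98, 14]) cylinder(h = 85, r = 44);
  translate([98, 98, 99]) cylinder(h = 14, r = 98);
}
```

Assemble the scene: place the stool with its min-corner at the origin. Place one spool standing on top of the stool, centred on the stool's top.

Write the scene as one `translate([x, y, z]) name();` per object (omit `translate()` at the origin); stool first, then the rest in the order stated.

stool();
translate([63, 27, 410]) spool();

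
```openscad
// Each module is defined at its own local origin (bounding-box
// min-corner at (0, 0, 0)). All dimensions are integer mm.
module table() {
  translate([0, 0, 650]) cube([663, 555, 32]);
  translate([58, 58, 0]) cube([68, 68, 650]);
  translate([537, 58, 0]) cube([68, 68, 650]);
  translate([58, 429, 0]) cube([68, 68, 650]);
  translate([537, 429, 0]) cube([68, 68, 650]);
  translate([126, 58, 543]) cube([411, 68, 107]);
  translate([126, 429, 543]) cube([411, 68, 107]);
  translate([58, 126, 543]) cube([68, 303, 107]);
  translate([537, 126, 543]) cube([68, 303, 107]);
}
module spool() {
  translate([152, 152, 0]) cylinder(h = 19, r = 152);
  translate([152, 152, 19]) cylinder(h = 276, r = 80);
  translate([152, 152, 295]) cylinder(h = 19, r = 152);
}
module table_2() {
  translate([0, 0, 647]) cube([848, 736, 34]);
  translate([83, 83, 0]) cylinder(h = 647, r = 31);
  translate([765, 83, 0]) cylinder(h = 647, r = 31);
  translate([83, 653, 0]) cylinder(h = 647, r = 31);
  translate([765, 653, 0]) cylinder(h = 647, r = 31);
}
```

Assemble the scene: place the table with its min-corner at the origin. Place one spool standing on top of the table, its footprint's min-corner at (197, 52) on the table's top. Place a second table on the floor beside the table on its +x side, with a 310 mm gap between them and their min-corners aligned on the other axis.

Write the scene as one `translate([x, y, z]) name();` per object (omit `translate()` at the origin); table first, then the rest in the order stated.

table();
translate([197, 52, 682]) spool();
translate([973, 0, 0]) table_2();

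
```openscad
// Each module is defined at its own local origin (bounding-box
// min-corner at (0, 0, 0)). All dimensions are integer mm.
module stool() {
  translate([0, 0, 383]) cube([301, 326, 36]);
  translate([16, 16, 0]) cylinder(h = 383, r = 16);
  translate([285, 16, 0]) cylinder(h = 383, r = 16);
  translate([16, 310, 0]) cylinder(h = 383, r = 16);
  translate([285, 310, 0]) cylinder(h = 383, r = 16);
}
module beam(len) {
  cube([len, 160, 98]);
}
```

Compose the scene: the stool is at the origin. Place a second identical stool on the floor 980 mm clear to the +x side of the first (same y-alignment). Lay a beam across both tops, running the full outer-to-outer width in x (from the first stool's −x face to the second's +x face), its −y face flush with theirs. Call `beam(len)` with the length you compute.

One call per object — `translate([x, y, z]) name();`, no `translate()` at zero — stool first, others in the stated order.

stool();
translate([1281, 0, 0]) stool();
translate([0, 0, 419]) beam(1582);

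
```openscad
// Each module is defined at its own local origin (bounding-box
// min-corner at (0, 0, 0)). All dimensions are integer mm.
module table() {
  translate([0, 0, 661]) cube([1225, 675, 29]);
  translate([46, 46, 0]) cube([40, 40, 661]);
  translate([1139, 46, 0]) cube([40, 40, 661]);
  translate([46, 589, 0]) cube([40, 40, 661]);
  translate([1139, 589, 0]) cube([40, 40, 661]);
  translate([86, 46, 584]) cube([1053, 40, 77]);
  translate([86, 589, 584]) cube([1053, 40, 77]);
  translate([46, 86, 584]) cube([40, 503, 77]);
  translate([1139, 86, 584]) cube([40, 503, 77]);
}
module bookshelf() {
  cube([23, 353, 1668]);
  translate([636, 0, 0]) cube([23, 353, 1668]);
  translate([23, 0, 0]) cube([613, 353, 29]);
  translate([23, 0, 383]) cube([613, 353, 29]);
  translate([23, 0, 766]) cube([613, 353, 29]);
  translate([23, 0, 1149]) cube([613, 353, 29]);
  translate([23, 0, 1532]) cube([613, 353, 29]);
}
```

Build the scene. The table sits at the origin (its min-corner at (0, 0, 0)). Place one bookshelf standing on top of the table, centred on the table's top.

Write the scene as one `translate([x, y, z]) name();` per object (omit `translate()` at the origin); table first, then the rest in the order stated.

table();
translate([283, 161, 690]) bookshelf();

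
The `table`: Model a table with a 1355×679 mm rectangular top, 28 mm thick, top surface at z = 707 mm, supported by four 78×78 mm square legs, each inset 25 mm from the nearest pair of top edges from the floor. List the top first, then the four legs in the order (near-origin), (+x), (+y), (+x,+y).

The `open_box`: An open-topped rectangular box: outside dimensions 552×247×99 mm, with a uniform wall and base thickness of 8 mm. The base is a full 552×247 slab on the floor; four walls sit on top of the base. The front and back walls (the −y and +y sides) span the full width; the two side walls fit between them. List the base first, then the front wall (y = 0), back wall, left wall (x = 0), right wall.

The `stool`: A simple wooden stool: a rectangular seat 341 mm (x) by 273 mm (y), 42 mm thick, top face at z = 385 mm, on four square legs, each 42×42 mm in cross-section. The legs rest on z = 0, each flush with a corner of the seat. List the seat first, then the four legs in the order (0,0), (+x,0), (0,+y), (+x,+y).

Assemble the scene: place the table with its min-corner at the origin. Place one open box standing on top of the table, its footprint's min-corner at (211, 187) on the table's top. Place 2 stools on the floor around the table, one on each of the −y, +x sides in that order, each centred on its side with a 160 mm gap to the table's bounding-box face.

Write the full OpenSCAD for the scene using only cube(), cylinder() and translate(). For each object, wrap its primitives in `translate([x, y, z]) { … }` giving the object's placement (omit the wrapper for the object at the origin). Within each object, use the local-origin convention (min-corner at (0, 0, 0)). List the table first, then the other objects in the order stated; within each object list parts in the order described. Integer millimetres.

translate([0, 0, 679]) cube([1355, 679, 28]);
translate([25, 25, 0]) cube([78, 78, 679]);
translate([1252, 25, 0]) cube([78, 78, 679]);
translate([25, 576, 0]) cube([78, 78, 679]);
translate([1252, 576, 0]) cube([78, 78, 679]);
translate([211, 187, 707]) {
  cube([552, 247, 8]);
  translate([0, 0, 8]) cube([552, 8, 91]);
  translate([0, 239, 8]) cube([552, 8, 91]);
  translate([0, 8, 8]) cube([8, 231, 91]);
  translate([544, 8, 8]) cube([8, 231, 91]);
}
translate([507, -433, 0]) {
  translate([0, 0, 343]) cube([341, 273, 42]);
  cube([42, 42, 343]);
  translate([299, 0, 0]) cube([42, 42, 343]);
  translate([0, 231, 0]) cube([42, 42, 343]);
  translate([299, 231, 0]) cube([42, 42, 343]);
}
translate([1515, 203, 0]) {
  translate([0, 0, 343]) cube([341, 273, 42]);
  cube([42, 42, 343]);
  translate([299, 0, 0]) cube([42, 42, 343]);
  translate([0, 231, 0]) cube([42, 42, 343]);
  translate([299, 231, 0]) cube([42, 42, 343]);
}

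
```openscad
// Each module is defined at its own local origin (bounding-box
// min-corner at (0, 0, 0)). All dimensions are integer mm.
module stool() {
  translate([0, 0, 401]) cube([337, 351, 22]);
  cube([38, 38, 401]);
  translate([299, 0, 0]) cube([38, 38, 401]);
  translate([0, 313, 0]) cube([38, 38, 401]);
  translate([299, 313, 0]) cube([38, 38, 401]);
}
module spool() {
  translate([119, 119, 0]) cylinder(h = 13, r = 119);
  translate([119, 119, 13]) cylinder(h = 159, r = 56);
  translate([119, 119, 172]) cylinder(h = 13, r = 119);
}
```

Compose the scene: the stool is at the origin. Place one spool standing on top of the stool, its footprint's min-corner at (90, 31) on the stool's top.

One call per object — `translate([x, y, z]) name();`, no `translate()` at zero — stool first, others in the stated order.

stool();
translate([90, 31, 423]) spool();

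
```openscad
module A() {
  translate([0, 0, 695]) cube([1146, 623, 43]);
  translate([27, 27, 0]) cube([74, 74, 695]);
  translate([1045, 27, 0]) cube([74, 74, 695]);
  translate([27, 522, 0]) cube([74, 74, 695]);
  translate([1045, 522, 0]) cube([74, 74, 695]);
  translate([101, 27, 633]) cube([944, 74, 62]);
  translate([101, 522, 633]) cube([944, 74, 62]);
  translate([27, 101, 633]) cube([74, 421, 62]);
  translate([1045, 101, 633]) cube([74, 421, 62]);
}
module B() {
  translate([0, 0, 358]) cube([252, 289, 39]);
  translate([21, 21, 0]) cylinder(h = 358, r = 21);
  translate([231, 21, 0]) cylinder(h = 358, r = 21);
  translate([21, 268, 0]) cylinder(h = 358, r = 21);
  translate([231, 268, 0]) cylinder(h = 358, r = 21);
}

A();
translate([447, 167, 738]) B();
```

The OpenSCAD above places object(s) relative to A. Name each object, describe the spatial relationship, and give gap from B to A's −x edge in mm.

The stool's min-x is at 447; the table's min-x is 0; gap = 447 mm.

A is a table. B is a stool. The stool is on top of the table, centred. The gap from the stool to the table's −x edge is 447 mm.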